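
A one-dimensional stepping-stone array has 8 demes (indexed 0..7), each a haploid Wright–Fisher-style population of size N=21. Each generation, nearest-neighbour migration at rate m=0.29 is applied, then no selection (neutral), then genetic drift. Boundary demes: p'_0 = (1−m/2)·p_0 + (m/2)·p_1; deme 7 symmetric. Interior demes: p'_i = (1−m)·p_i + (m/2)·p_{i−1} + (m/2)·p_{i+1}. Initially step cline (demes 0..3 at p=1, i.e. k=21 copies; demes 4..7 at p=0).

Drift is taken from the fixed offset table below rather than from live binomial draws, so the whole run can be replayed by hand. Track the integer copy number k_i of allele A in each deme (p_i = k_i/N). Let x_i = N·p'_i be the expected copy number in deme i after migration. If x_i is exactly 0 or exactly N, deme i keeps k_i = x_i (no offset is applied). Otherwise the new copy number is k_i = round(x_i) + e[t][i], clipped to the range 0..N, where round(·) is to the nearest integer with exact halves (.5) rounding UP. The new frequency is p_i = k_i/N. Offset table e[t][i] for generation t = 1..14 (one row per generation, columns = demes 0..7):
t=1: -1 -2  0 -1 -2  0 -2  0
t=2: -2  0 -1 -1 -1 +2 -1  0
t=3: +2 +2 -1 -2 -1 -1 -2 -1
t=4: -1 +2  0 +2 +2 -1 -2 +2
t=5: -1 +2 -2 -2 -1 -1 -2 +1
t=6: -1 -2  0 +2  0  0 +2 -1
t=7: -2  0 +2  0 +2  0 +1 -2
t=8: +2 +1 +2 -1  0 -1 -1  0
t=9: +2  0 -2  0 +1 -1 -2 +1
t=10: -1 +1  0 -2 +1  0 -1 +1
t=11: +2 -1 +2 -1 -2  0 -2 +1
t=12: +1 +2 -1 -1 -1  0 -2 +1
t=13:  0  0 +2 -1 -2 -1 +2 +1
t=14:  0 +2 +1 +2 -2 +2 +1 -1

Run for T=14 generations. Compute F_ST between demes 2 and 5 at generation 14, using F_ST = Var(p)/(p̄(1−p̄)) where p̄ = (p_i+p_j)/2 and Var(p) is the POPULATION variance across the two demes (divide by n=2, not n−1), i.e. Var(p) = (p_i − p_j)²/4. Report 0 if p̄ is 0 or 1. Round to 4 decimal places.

0.3832

t=0: k=[21 21 21 21 0 0 0 0]
t=1: x=[21.0000 21.0000 21.0000 17.9550 3.0450 0.0000 0.0000 0.0000] k=[21 21 21 17 1 0 0 0]
t=2: x=[21.0000 21.0000 20.4200 15.2600 3.1750 0.1450 0.0000 0.0000] k=[21 21 19 14 2 2 0 0]
t=3: x=[21.0000 20.7100 18.5650 12.9850 3.7400 1.7100 0.2900 0.0000] k=[21 21 18 11 3 1 0 0]
t=4: x=[21.0000 20.5650 17.4200 10.8550 3.8700 1.1450 0.1450 0.0000] k=[21 21 17 13 6 0 0 0]
t=5: x=[21.0000 20.4200 17.0000 12.5650 6.1450 0.8700 0.0000 0.0000] k=[21 21 15 11 5 0 0 0]
t=6: x=[21.0000 20.1300 15.2900 10.7100 5.1450 0.7250 0.0000 0.0000] k=[21 18 15 13 5 1 0 0]
t=7: x=[20.5650 18.0000 15.1450 12.1300 5.5800 1.4350 0.1450 0.0000] k=[19 18 17 12 8 1 1 0]
t=8: x=[18.8550 18.0000 16.4200 12.1450 7.5650 2.0150 0.8550 0.1450] k=[21 19 18 11 8 1 0 0]
t=9: x=[20.7100 19.1450 17.1300 11.5800 7.4200 1.8700 0.1450 0.0000] k=[21 19 15 12 8 1 0 0]
t=10: x=[20.7100 18.7100 15.1450 11.8550 7.5650 1.8700 0.1450 0.0000] k=[20 20 15 10 9 2 0 0]
t=11: x=[20.0000 19.2750 15.0000 10.5800 8.1300 2.7250 0.2900 0.0000] k=[21 18 17 10 6 3 0 0]
t=12: x=[20.5650 18.2900 16.1300 10.4350 6.1450 3.0000 0.4350 0.0000] k=[21 20 15 9 5 3 0 0]
t=13: x=[20.8550 19.4200 14.8550 9.2900 5.2900 2.8550 0.4350 0.0000] k=[21 19 17 8 3 2 2 0]
t=14: x=[20.7100 19.0000 15.9850 8.5800 3.5800 2.1450 1.7100 0.2900] k=[21 21 17 11 2 4 3 0]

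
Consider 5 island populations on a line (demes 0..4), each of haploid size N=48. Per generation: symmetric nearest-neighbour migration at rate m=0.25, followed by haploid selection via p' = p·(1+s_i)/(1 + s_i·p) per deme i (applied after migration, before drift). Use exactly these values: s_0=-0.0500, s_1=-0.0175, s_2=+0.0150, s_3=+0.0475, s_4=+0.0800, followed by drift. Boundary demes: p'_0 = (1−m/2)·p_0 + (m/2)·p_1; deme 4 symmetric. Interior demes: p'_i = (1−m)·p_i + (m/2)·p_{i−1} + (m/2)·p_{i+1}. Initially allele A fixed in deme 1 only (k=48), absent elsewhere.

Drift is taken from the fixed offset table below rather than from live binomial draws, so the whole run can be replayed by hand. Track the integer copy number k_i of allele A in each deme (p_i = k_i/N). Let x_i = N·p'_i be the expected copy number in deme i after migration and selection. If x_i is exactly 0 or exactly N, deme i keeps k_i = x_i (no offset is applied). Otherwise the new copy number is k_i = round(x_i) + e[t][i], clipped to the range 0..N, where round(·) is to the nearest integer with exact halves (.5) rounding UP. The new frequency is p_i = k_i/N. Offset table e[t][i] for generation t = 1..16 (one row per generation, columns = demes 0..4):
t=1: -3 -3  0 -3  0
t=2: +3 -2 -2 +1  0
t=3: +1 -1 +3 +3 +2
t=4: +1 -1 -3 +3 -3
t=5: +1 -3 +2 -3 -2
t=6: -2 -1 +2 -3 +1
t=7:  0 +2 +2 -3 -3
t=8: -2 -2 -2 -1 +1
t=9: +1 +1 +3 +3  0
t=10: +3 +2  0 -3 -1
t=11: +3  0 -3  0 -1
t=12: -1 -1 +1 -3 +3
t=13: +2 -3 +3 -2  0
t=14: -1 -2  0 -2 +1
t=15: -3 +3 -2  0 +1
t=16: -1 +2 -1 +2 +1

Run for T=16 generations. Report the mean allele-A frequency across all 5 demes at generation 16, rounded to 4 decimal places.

t=0: k=[0 48 0 0 0]
t=1: x=[5.7358 35.8404 6.0786 0.0000 0.0000] k=[3 33 6 0 0]
t=2: x=[6.4579 25.6643 8.7308 0.7850 0.0000] k=[9 24 7 2 0]
t=3: x=[10.4496 19.7943 8.6046 2.4820 0.2699] k=[11 19 12 5 2]
t=4: x=[11.5443 16.9310 12.1345 5.7301 2.5549] k=[13 16 9 9 0]
t=5: x=[12.8858 14.5702 9.9923 8.1853 1.2127] k=[14 12 12 5 0]
t=6: x=[13.2523 12.0896 11.2528 5.4710 0.6743] k=[11 11 13 2 2]
t=7: x=[10.5711 11.0986 11.5047 3.5235 2.1528] k=[11 13 14 1 0]
t=8: x=[10.8142 12.7093 12.3863 2.6123 0.1350] k=[9 11 10 2 1]
t=9: x=[8.8730 10.4797 9.2355 3.0030 1.2127] k=[10 11 12 6 1]
t=10: x=[9.7213 10.8510 11.2528 6.3773 1.7503] k=[13 13 11 3 1]
t=11: x=[12.5195 12.5854 10.3705 3.9136 1.3472] k=[16 13 7 4 0]
t=12: x=[15.0893 12.4614 7.4684 4.0436 0.5396] k=[14 11 8 1 4]
t=13: x=[13.1301 10.8510 7.5947 2.3516 3.8915] k=[15 8 11 0 4]
t=14: x=[13.6191 9.1189 9.3617 1.9604 3.7581] k=[13 7 9 0 5]
t=15: x=[11.7879 7.8830 7.7210 1.8300 4.6908] k=[9 11 6 2 6]
t=16: x=[8.8730 9.9847 6.2050 3.1332 5.8860] k=[8 12 5 5 7]

0.1542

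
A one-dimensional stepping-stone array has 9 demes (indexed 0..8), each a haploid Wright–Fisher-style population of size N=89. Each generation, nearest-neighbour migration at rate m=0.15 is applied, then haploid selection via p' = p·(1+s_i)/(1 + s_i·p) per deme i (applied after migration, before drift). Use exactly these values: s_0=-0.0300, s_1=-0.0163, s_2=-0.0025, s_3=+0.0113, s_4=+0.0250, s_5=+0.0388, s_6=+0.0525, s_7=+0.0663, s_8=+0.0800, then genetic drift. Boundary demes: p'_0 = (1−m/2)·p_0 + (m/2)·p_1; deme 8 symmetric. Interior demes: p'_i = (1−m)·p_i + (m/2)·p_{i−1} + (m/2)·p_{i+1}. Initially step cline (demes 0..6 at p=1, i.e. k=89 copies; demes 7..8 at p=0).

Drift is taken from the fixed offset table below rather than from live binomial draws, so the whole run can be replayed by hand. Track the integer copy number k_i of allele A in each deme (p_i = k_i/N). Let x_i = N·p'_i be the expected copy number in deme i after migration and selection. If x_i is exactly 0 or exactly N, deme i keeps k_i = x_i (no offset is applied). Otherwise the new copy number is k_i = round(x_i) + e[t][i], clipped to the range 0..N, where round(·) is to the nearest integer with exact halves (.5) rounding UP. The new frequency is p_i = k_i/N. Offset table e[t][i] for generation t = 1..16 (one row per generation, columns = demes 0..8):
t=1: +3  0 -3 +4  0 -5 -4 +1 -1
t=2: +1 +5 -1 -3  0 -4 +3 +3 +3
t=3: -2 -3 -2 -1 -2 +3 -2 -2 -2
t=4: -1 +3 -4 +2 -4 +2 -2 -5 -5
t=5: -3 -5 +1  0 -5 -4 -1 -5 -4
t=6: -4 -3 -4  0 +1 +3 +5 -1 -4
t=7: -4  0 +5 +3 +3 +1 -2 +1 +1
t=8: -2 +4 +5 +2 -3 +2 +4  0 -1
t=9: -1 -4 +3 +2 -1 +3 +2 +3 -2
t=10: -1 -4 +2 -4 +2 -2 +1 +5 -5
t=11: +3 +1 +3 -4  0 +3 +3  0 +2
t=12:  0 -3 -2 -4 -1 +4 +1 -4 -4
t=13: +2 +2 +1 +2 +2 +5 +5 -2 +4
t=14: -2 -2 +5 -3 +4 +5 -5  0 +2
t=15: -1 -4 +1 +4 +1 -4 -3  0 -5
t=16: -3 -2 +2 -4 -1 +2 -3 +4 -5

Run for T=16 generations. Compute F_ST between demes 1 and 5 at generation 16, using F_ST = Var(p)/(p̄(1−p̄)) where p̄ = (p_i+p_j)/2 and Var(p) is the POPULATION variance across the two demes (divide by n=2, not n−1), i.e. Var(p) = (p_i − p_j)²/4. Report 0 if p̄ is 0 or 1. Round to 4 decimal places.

0.0049

t=0: k=[89 89 89 89 89 89 89 0 0]
t=1: x=[89.0000 89.0000 89.0000 89.0000 89.0000 89.0000 82.6341 7.0823 0.0000] k=[89 89 89 89 89 89 79 8 0]
t=2: x=[89.0000 89.0000 89.0000 89.0000 89.0000 88.2778 75.0380 13.4413 0.6477] k=[89 89 89 89 89 84 78 16 4]
t=3: x=[89.0000 89.0000 89.0000 89.0000 88.6341 84.1041 74.4341 20.7541 5.2688] k=[89 89 89 89 87 87 72 19 3]
t=4: x=[89.0000 89.0000 89.0000 88.8517 87.1942 85.9878 69.9280 22.8481 4.5189] k=[89 89 89 89 83 88 68 18 0]
t=5: x=[89.0000 89.0000 89.0000 88.5550 83.9440 86.2290 66.6181 21.4269 1.4562] k=[89 89 89 89 79 82 66 16 0]
t=6: x=[89.0000 89.0000 89.0000 88.2583 80.1733 80.8609 64.3718 19.5103 1.2946] k=[89 89 89 88 81 84 69 19 0]
t=7: x=[89.0000 89.0000 88.9248 87.5659 81.9127 82.8708 67.2275 22.3833 1.5370] k=[89 89 89 89 85 84 65 23 3]
t=8: x=[89.0000 89.0000 89.0000 88.7033 85.3133 82.8708 64.2006 25.8103 4.8404] k=[89 89 89 89 82 85 68 26 4]
t=9: x=[89.0000 89.0000 89.0000 88.4808 82.8920 83.6932 66.9838 28.7346 6.0712] k=[89 89 89 89 82 87 69 32 4]
t=10: x=[89.0000 89.0000 89.0000 88.4808 83.0388 85.4085 68.3963 34.0134 6.5521] k=[89 89 89 84 85 83 69 39 2]
t=11: x=[89.0000 89.0000 88.6241 84.4983 84.8733 82.3384 68.6153 39.8828 5.1350] k=[89 89 89 80 85 85 72 40 7]
t=12: x=[89.0000 89.0000 88.3233 81.1310 84.7266 84.2008 71.3114 41.3424 10.1466] k=[89 89 86 77 84 88 72 37 6]
t=13: x=[89.0000 88.7713 85.5417 78.3062 83.8951 86.5908 71.3114 38.6977 8.9242] k=[89 89 87 80 86 89 76 37 13]
t=14: x=[89.0000 88.8475 86.6192 81.0567 85.8509 87.8442 74.6757 39.5300 15.7742] k=[89 87 89 78 89 89 70 40 18]
t=15: x=[88.8454 87.2724 88.0226 79.7436 88.1949 87.6274 69.9523 42.0209 20.8537] k=[88 83 89 84 89 84 67 42 16]
t=16: x=[87.5832 83.7443 88.1730 84.7952 88.2681 83.3063 67.2518 43.3507 19.0782] k=[85 82 89 81 87 85 64 47 14]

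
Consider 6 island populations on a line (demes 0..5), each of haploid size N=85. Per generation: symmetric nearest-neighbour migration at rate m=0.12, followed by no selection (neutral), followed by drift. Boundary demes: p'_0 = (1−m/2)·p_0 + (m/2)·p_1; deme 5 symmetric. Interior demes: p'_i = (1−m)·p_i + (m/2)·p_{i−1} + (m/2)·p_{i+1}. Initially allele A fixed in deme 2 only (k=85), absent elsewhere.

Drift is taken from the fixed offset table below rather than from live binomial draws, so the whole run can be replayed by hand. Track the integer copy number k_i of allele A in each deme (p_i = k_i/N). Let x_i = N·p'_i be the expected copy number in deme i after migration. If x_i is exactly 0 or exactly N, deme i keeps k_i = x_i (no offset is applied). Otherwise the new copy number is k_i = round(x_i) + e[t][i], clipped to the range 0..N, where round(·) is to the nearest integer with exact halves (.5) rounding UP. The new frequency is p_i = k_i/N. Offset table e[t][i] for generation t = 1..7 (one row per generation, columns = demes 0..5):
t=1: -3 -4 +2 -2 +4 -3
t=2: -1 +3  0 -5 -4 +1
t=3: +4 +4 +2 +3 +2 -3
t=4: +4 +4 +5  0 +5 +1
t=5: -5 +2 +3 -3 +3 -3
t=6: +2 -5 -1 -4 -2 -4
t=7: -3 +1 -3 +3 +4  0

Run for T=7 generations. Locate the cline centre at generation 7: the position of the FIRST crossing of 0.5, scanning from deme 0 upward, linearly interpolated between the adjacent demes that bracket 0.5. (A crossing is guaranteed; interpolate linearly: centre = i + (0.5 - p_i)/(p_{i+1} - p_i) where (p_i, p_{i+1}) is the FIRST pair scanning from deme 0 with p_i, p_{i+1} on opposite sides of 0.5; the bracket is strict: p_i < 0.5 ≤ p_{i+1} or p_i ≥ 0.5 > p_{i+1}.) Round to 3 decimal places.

t=0: k=[0 0 85 0 0 0]
t=1: x=[0.0000 5.1000 74.8000 5.1000 0.0000 0.0000] k=[0 1 77 3 0 0]
t=2: x=[0.0600 5.5000 68.0000 7.2600 0.1800 0.0000] k=[0 9 68 2 0 0]
t=3: x=[0.5400 12.0000 60.5000 5.8400 0.1200 0.0000] k=[5 16 63 9 2 0]
t=4: x=[5.6600 18.1600 56.9400 11.8200 2.3000 0.1200] k=[10 22 62 12 7 1]
t=5: x=[10.7200 23.6800 56.6000 14.7000 6.9400 1.3600] k=[6 26 60 12 10 0]
t=6: x=[7.2000 26.8400 55.0800 14.7600 9.5200 0.6000] k=[9 22 54 11 8 0]
t=7: x=[9.7800 23.1400 49.5000 13.4000 7.7000 0.4800] k=[7 24 47 16 12 0]

1.804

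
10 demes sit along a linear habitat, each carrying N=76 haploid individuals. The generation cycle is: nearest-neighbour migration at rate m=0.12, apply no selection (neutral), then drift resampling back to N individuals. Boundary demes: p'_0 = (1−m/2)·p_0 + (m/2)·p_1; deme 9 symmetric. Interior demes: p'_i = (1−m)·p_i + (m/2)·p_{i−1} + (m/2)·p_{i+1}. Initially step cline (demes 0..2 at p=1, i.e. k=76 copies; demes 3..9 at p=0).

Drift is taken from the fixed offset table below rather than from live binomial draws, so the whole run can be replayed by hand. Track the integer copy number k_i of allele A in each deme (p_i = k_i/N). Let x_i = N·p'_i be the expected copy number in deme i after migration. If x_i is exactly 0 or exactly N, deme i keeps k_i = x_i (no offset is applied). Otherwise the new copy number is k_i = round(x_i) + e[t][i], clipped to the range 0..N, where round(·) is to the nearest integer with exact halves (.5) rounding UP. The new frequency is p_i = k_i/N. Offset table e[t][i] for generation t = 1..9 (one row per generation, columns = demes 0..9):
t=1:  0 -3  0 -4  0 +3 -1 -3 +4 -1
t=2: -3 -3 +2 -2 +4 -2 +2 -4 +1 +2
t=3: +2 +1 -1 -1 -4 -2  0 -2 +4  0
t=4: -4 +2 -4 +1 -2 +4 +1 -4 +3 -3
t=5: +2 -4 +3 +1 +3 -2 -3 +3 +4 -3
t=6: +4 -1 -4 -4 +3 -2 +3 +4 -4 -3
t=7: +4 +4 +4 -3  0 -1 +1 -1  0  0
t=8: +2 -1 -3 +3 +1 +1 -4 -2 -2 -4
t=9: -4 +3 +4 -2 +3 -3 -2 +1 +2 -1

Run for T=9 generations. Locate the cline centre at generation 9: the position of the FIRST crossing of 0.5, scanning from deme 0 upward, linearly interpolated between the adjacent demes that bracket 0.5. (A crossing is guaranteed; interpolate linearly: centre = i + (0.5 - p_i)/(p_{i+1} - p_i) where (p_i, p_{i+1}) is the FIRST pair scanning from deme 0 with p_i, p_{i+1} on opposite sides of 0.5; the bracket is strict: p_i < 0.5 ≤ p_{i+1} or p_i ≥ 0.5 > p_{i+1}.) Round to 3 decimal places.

2.405

t=0: k=[76 76 76 0 0 0 0 0 0 0]
t=1: x=[76.0000 76.0000 71.4400 4.5600 0.0000 0.0000 0.0000 0.0000 0.0000 0.0000] k=[76 76 71 1 0 0 0 0 0 0]
t=2: x=[76.0000 75.7000 67.1000 5.1400 0.0600 0.0000 0.0000 0.0000 0.0000 0.0000] k=[76 73 69 3 4 0 0 0 0 0]
t=3: x=[75.8200 72.9400 65.2800 7.0200 3.7000 0.2400 0.0000 0.0000 0.0000 0.0000] k=[76 74 64 6 0 0 0 0 0 0]
t=4: x=[75.8800 73.5200 61.1200 9.1200 0.3600 0.0000 0.0000 0.0000 0.0000 0.0000] k=[72 76 57 10 0 0 0 0 0 0]
t=5: x=[72.2400 74.6200 55.3200 12.2200 0.6000 0.0000 0.0000 0.0000 0.0000 0.0000] k=[74 71 58 13 4 0 0 0 0 0]
t=6: x=[73.8200 70.4000 56.0800 15.1600 4.3000 0.2400 0.0000 0.0000 0.0000 0.0000] k=[76 69 52 11 7 0 0 0 0 0]
t=7: x=[75.5800 68.4000 50.5600 13.2200 6.8200 0.4200 0.0000 0.0000 0.0000 0.0000] k=[76 72 55 10 7 0 0 0 0 0]
t=8: x=[75.7600 71.2200 53.3200 12.5200 6.7600 0.4200 0.0000 0.0000 0.0000 0.0000] k=[76 70 50 16 8 1 0 0 0 0]
t=9: x=[75.6400 69.1600 49.1600 17.5600 8.0600 1.3600 0.0600 0.0000 0.0000 0.0000] k=[72 72 53 16 11 0 0 0 0 0]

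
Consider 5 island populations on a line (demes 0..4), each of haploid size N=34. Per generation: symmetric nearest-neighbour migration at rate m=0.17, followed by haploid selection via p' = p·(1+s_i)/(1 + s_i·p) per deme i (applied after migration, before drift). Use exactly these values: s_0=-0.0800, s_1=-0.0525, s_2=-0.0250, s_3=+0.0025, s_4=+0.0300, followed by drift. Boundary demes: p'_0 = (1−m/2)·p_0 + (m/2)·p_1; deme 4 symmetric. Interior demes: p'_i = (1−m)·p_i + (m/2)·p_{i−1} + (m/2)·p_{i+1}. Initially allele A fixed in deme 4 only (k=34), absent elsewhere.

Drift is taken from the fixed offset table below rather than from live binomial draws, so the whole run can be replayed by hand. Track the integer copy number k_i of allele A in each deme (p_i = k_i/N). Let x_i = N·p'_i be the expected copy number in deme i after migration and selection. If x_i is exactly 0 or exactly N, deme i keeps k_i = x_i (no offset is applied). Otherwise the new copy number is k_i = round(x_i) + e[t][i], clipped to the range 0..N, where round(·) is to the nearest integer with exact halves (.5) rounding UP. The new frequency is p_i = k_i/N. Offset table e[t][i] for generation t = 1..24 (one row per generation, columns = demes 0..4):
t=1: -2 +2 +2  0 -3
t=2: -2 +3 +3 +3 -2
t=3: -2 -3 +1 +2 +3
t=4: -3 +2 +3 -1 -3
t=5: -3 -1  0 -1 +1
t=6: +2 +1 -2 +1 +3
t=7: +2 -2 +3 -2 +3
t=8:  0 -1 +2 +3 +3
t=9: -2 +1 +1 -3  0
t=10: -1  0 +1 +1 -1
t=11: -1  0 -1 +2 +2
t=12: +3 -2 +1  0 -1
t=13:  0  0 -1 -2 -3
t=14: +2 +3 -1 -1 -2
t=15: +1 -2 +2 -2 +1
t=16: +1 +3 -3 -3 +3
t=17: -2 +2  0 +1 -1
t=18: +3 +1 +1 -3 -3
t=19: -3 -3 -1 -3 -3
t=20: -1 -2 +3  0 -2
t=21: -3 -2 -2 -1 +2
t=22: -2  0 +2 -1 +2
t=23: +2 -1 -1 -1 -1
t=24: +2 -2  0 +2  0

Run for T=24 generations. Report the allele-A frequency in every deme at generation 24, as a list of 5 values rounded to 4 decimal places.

[0.1176, 0.0000, 0.1471, 0.2941, 0.4118]

t=0: k=[0 0 0 0 34]
t=1: x=[0.0000 0.0000 0.0000 2.8966 31.1872] k=[0 0 0 3 28]
t=2: x=[0.0000 0.0000 0.2487 4.8804 26.0564] k=[0 0 3 8 24]
t=3: x=[0.0000 0.2417 3.0980 8.9515 22.8625] k=[0 0 4 11 26]
t=4: x=[0.0000 0.3223 4.1616 11.6992 24.9230] k=[0 2 7 11 22]
t=5: x=[0.1565 2.1441 6.7766 11.6141 21.3010] k=[0 1 7 11 22]
t=6: x=[0.0782 1.3532 6.6929 11.6141 21.3010] k=[2 2 5 13 24]
t=7: x=[1.8487 2.1441 5.3106 13.2752 23.2831] k=[4 0 8 11 26]
t=8: x=[3.3964 0.9680 7.4270 12.0394 24.9230] k=[3 0 9 15 28]
t=9: x=[2.5418 0.9680 8.5816 15.6161 27.0597] k=[1 2 10 13 27]
t=10: x=[1.0008 2.4687 9.4018 13.9555 25.9924] k=[0 2 10 15 25]
t=11: x=[0.1565 2.3875 9.5699 15.4460 24.3555] k=[0 2 9 17 26]
t=12: x=[0.1565 2.3063 8.9174 17.1062 25.4259] k=[3 0 10 17 24]
t=13: x=[2.5418 1.0488 9.5699 17.0212 23.6194] k=[3 1 9 15 21]
t=14: x=[2.6211 1.7579 8.6655 15.0209 20.7299] k=[5 5 8 14 19]
t=15: x=[4.6548 5.0198 8.0978 13.9355 18.8237] k=[6 3 10 12 20]
t=16: x=[5.3578 3.6697 9.4018 12.5297 19.5661] k=[6 7 6 10 23]
t=17: x=[5.6795 6.5404 6.2941 10.7834 22.1244] k=[4 9 6 12 21]
t=18: x=[4.1138 7.9858 6.6288 12.2746 20.4765] k=[7 9 8 9 17]
t=19: x=[6.7096 8.3993 8.0139 9.6122 16.5710] k=[4 5 7 7 14]
t=20: x=[3.7947 4.8562 6.6929 7.6097 13.6457] k=[3 3 10 8 12]
t=21: x=[2.7796 3.4253 9.0657 8.5259 11.8875] k=[0 1 7 8 14]
t=22: x=[0.0782 1.3532 6.4418 8.4408 13.7313] k=[0 1 8 7 16]
t=23: x=[0.0782 1.4341 7.1756 7.8651 15.4839] k=[2 0 6 7 14]
t=24: x=[1.6909 0.6450 5.4580 7.5246 13.6457] k=[4 0 5 10 14]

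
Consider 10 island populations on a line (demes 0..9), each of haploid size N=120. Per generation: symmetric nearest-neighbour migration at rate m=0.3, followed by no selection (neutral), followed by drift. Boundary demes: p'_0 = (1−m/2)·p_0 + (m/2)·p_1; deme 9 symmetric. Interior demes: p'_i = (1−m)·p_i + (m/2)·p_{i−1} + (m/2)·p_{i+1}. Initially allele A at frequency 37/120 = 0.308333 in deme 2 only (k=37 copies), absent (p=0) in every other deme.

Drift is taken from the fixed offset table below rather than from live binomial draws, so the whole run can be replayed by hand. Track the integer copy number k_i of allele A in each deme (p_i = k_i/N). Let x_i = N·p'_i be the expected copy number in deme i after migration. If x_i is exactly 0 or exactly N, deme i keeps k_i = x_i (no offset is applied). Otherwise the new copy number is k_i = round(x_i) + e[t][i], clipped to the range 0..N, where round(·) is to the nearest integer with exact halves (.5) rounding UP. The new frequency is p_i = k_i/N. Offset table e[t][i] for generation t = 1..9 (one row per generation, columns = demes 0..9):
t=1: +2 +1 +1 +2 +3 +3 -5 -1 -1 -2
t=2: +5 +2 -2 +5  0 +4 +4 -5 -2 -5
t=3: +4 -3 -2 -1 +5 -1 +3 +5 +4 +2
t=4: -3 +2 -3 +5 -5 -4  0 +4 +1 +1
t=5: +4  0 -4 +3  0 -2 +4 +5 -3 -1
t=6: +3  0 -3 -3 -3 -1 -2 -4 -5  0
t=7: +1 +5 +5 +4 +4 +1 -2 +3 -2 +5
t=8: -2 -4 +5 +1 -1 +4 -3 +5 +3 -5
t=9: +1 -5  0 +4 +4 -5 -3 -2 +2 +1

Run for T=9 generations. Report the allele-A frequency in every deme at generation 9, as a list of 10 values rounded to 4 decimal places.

[0.1250, 0.0667, 0.1417, 0.1500, 0.1000, 0.0000, 0.0000, 0.0000, 0.0000, 0.0000]

t=0: k=[0 0 37 0 0 0 0 0 0 0]
t=1: x=[0.0000 5.5500 25.9000 5.5500 0.0000 0.0000 0.0000 0.0000 0.0000 0.0000] k=[0 7 27 8 0 0 0 0 0 0]
t=2: x=[1.0500 8.9500 21.1500 9.6500 1.2000 0.0000 0.0000 0.0000 0.0000 0.0000] k=[6 11 19 15 1 0 0 0 0 0]
t=3: x=[6.7500 11.4500 17.2000 13.5000 2.9500 0.1500 0.0000 0.0000 0.0000 0.0000] k=[11 8 15 13 8 0 0 0 0 0]
t=4: x=[10.5500 9.5000 13.6500 12.5500 7.5500 1.2000 0.0000 0.0000 0.0000 0.0000] k=[8 12 11 18 3 0 0 0 0 0]
t=5: x=[8.6000 11.2500 12.2000 14.7000 4.8000 0.4500 0.0000 0.0000 0.0000 0.0000] k=[13 11 8 18 5 0 0 0 0 0]
t=6: x=[12.7000 10.8500 9.9500 14.5500 6.2000 0.7500 0.0000 0.0000 0.0000 0.0000] k=[16 11 7 12 3 0 0 0 0 0]
t=7: x=[15.2500 11.1500 8.3500 9.9000 3.9000 0.4500 0.0000 0.0000 0.0000 0.0000] k=[16 16 13 14 8 1 0 0 0 0]
t=8: x=[16.0000 15.5500 13.6000 12.9500 7.8500 1.9000 0.1500 0.0000 0.0000 0.0000] k=[14 12 19 14 7 6 0 0 0 0]
t=9: x=[13.7000 13.3500 17.2000 13.7000 7.9000 5.2500 0.9000 0.0000 0.0000 0.0000] k=[15 8 17 18 12 0 0 0 0 0]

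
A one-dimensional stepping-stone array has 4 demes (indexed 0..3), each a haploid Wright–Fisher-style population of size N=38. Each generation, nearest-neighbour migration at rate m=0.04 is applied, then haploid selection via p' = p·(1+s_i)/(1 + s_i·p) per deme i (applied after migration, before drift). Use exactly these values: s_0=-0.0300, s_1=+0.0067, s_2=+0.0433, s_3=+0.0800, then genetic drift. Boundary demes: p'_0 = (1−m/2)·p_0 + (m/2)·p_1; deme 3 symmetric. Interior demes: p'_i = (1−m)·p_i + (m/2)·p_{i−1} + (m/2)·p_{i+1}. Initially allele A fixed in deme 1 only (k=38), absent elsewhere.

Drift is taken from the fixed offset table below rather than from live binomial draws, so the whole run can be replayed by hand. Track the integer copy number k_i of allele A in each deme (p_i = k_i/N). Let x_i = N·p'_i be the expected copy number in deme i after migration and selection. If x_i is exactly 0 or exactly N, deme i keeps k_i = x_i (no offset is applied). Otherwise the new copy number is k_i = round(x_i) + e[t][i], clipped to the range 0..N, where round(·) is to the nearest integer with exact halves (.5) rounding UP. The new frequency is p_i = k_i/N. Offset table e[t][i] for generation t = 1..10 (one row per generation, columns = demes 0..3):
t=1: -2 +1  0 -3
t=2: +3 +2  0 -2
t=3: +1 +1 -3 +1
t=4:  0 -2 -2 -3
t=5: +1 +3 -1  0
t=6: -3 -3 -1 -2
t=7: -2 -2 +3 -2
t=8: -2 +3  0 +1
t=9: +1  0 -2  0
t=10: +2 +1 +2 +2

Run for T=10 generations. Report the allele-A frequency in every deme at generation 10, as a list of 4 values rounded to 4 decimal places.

[0.1316, 0.8158, 0.1842, 0.0789]

t=0: k=[0 38 0 0]
t=1: x=[0.7376 36.4897 0.7922 0.0000] k=[0 37 1 0]
t=2: x=[0.7182 35.5553 1.7702 0.0216] k=[4 38 2 0]
t=3: x=[4.5564 36.6090 2.7875 0.0432] k=[6 38 0 1]
t=4: x=[6.4747 36.6090 0.8131 1.0562] k=[6 35 0 0]
t=5: x=[6.4159 33.7453 0.7297 0.0000] k=[7 37 0 0]
t=6: x=[7.4165 35.6746 0.7714 0.0000] k=[4 33 0 0]
t=7: x=[4.4587 31.7947 0.6881 0.0000] k=[2 30 4 0]
t=8: x=[2.4882 28.9661 4.6089 0.0864] k=[0 32 5 1]
t=9: x=[0.6211 30.8588 5.6612 1.1638] k=[2 31 4 1]
t=10: x=[2.5077 29.9226 4.6502 1.1423] k=[5 31 7 3]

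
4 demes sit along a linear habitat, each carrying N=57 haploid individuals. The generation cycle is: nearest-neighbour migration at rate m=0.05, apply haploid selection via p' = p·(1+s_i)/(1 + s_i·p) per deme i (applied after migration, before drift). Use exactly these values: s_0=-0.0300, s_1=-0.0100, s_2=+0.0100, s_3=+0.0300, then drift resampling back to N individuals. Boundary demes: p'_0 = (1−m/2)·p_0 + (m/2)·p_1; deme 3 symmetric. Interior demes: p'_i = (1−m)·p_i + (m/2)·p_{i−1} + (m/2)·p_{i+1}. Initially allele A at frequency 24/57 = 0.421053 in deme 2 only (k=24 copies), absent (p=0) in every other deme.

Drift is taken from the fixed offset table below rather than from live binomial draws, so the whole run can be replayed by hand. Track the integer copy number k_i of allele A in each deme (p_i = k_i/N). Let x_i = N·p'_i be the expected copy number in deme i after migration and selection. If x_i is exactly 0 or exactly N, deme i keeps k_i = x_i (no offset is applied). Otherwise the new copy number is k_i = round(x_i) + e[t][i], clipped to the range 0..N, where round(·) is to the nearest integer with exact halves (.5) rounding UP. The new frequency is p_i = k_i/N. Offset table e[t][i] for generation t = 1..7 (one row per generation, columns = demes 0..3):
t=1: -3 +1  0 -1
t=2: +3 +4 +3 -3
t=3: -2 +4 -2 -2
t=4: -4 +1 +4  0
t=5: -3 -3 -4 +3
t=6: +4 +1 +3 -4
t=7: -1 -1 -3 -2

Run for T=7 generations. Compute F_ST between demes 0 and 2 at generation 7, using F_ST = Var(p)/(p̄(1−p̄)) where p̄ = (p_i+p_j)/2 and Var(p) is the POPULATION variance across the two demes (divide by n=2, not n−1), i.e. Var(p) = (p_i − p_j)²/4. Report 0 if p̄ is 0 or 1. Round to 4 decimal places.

t=0: k=[0 0 24 0]
t=1: x=[0.0000 0.5941 22.9363 0.6178] k=[0 2 23 0]
t=2: x=[0.0485 2.4513 22.0343 0.5921] k=[3 6 25 0]
t=3: x=[2.9876 6.3431 24.0382 0.6435] k=[1 10 22 0]
t=4: x=[1.1890 9.9919 21.2825 0.5663] k=[0 11 25 1]
t=5: x=[0.2668 10.9856 24.1884 1.6466] k=[0 8 20 5]
t=6: x=[0.1940 8.0304 19.4523 5.5206] k=[4 9 22 2]
t=7: x=[4.0100 9.1227 21.3076 2.5716] k=[3 8 18 1]

0.1152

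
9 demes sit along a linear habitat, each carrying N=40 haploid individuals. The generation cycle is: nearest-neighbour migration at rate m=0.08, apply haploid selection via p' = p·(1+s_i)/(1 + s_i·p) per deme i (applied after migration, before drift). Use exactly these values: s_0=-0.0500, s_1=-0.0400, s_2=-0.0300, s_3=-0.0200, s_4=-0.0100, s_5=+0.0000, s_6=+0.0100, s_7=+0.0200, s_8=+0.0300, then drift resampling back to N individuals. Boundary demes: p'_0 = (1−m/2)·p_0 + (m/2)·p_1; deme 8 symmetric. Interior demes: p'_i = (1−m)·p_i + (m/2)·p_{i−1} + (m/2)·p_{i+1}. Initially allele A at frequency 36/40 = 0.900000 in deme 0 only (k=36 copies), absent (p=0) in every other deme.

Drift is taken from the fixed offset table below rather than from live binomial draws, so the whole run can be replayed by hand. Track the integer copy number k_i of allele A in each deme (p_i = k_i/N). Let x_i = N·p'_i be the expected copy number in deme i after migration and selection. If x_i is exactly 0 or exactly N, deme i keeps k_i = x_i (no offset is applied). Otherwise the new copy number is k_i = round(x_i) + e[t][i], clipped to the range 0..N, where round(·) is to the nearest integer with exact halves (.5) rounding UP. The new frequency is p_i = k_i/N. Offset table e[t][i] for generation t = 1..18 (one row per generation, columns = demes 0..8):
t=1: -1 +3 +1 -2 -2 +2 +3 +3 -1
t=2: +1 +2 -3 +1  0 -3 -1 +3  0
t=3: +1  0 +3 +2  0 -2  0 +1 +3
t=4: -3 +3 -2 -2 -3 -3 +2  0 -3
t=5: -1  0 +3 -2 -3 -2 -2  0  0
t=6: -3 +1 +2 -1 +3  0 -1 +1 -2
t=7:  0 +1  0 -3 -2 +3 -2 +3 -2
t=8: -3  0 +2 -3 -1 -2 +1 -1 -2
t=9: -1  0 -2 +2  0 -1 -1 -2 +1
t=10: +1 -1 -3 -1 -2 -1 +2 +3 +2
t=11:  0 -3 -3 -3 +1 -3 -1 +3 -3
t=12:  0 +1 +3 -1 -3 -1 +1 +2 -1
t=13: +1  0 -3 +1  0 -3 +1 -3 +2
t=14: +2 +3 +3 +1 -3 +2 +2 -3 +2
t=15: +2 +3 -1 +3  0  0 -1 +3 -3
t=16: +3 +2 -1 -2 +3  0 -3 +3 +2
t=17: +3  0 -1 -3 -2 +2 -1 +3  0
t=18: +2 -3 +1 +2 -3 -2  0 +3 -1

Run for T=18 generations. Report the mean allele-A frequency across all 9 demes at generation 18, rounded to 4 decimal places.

0.0972

t=0: k=[36 0 0 0 0 0 0 0 0]
t=1: x=[34.3144 1.3844 0.0000 0.0000 0.0000 0.0000 0.0000 0.0000 0.0000] k=[33 4 0 0 0 0 0 0 0]
t=2: x=[31.5018 4.8241 0.1552 0.0000 0.0000 0.0000 0.0000 0.0000 0.0000] k=[33 7 0 0 0 0 0 0 0]
t=3: x=[31.6254 7.5079 0.2717 0.0000 0.0000 0.0000 0.0000 0.0000 0.0000] k=[33 8 3 0 0 0 0 0 0]
t=4: x=[31.6667 8.5230 2.9945 0.1176 0.0000 0.0000 0.0000 0.0000 0.0000] k=[29 12 1 0 0 0 0 0 0]
t=5: x=[27.8914 11.8960 1.3594 0.0392 0.0000 0.0000 0.0000 0.0000 0.0000] k=[27 12 4 0 0 0 0 0 0]
t=6: x=[25.9359 11.9354 4.0478 0.1568 0.0000 0.0000 0.0000 0.0000 0.0000] k=[23 13 6 0 0 0 0 0 0]
t=7: x=[22.0942 12.7626 5.8855 0.2352 0.0000 0.0000 0.0000 0.0000 0.0000] k=[22 14 6 0 0 0 0 0 0]
t=8: x=[21.1697 13.6308 5.9246 0.2352 0.0000 0.0000 0.0000 0.0000 0.0000] k=[18 14 8 0 0 0 0 0 0]
t=9: x=[17.3346 13.5518 7.7283 0.3137 0.0000 0.0000 0.0000 0.0000 0.0000] k=[16 14 6 2 0 0 0 0 0]
t=10: x=[15.4311 13.3939 6.0029 2.0405 0.0792 0.0000 0.0000 0.0000 0.0000] k=[16 12 3 1 0 0 0 0 0]
t=11: x=[15.3520 11.4633 3.1894 1.0197 0.0396 0.0000 0.0000 0.0000 0.0000] k=[15 8 0 0 1 0 0 0 0]
t=12: x=[14.2461 7.7029 0.3105 0.0392 0.9110 0.0400 0.0000 0.0000 0.0000] k=[14 9 3 0 0 0 0 0 0]
t=13: x=[13.3401 8.6794 3.0335 0.1176 0.0000 0.0000 0.0000 0.0000 0.0000] k=[14 9 0 1 0 0 0 0 0]
t=14: x=[13.3401 8.5621 0.3881 0.9020 0.0396 0.0000 0.0000 0.0000 0.0000] k=[15 12 3 2 0 0 0 0 0]
t=15: x=[14.4039 11.4239 3.2284 1.9227 0.0792 0.0000 0.0000 0.0000 0.0000] k=[16 14 2 5 0 0 0 0 0]
t=16: x=[15.4311 13.2360 2.5269 4.5972 0.1980 0.0000 0.0000 0.0000 0.0000] k=[18 15 2 3 3 0 0 0 0]
t=17: x=[17.3743 14.2237 2.4880 2.9051 2.8533 0.1200 0.0000 0.0000 0.0000] k=[20 14 1 0 1 2 0 0 0]
t=18: x=[19.2474 13.3544 1.4372 0.0784 0.9902 1.8800 0.0808 0.0000 0.0000] k=[21 10 2 2 0 0 0 0 0]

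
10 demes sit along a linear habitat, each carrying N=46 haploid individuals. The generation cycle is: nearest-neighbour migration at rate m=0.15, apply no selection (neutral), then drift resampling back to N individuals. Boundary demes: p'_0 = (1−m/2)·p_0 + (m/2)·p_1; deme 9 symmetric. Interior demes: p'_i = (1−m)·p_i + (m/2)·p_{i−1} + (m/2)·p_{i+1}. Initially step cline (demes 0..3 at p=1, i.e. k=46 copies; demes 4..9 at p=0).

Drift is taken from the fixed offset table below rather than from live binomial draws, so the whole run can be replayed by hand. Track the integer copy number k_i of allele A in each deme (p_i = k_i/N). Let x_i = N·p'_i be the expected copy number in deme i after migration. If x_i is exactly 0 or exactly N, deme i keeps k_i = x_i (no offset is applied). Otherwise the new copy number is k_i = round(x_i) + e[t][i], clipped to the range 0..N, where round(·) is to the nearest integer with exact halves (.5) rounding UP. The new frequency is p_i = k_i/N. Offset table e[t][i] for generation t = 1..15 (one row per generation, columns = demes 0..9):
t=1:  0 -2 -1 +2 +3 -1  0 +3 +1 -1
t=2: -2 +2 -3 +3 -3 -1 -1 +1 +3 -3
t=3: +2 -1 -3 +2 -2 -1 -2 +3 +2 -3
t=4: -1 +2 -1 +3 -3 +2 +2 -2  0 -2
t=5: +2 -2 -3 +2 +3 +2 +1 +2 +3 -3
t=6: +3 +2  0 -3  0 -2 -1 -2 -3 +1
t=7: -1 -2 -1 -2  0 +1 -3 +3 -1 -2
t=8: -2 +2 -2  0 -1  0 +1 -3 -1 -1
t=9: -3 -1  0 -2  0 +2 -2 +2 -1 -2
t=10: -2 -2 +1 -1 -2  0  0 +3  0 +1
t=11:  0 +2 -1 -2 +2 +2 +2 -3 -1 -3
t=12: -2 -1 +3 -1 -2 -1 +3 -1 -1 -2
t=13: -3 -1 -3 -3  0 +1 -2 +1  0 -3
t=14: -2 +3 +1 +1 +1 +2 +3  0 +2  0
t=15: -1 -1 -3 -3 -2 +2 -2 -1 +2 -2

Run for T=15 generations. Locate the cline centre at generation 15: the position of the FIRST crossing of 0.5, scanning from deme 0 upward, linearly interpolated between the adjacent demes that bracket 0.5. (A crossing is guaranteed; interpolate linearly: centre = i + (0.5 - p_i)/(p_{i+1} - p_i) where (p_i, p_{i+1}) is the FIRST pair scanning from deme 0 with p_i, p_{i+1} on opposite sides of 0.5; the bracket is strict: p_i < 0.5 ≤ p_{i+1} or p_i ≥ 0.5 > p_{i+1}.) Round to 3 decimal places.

2.667

t=0: k=[46 46 46 46 0 0 0 0 0 0]
t=1: x=[46.0000 46.0000 46.0000 42.5500 3.4500 0.0000 0.0000 0.0000 0.0000 0.0000] k=[46 46 46 45 6 0 0 0 0 0]
t=2: x=[46.0000 46.0000 45.9250 42.1500 8.4750 0.4500 0.0000 0.0000 0.0000 0.0000] k=[46 46 43 45 5 0 0 0 0 0]
t=3: x=[46.0000 45.7750 43.3750 41.8500 7.6250 0.3750 0.0000 0.0000 0.0000 0.0000] k=[46 45 40 44 6 0 0 0 0 0]
t=4: x=[45.9250 44.7000 40.6750 40.8500 8.4000 0.4500 0.0000 0.0000 0.0000 0.0000] k=[45 46 40 44 5 2 0 0 0 0]
t=5: x=[45.0750 45.4750 40.7500 40.7750 7.7000 2.0750 0.1500 0.0000 0.0000 0.0000] k=[46 43 38 43 11 4 1 0 0 0]
t=6: x=[45.7750 42.8500 38.7500 40.2250 12.8750 4.3000 1.1500 0.0750 0.0000 0.0000] k=[46 45 39 37 13 2 0 0 0 0]
t=7: x=[45.9250 44.6250 39.3000 35.3500 13.9750 2.6750 0.1500 0.0000 0.0000 0.0000] k=[45 43 38 33 14 4 0 0 0 0]
t=8: x=[44.8500 42.7750 38.0000 31.9500 14.6750 4.4500 0.3000 0.0000 0.0000 0.0000] k=[43 45 36 32 14 4 1 0 0 0]
t=9: x=[43.1500 44.1750 36.3750 30.9500 14.6000 4.5250 1.1500 0.0750 0.0000 0.0000] k=[40 43 36 29 15 7 0 2 0 0]
t=10: x=[40.2250 42.2500 36.0000 28.4750 15.4500 7.0750 0.6750 1.7000 0.1500 0.0000] k=[38 40 37 27 13 7 1 5 0 0]
t=11: x=[38.1500 39.6250 36.4750 26.7000 13.6000 7.0000 1.7500 4.3250 0.3750 0.0000] k=[38 42 35 25 16 9 4 1 0 0]
t=12: x=[38.3000 41.1750 34.7750 25.0750 16.1500 9.1500 4.1500 1.1500 0.0750 0.0000] k=[36 40 38 24 14 8 7 0 0 0]
t=13: x=[36.3000 39.5500 37.1000 24.3000 14.3000 8.3750 6.5500 0.5250 0.0000 0.0000] k=[33 39 34 21 14 9 5 2 0 0]
t=14: x=[33.4500 38.1750 33.4000 21.4500 14.1500 9.0750 5.0750 2.0750 0.1500 0.0000] k=[31 41 34 22 15 11 8 2 2 0]
t=15: x=[31.7500 39.7250 33.6250 22.3750 15.2250 11.0750 7.7750 2.4500 1.8500 0.1500] k=[31 39 31 19 13 13 6 1 4 0]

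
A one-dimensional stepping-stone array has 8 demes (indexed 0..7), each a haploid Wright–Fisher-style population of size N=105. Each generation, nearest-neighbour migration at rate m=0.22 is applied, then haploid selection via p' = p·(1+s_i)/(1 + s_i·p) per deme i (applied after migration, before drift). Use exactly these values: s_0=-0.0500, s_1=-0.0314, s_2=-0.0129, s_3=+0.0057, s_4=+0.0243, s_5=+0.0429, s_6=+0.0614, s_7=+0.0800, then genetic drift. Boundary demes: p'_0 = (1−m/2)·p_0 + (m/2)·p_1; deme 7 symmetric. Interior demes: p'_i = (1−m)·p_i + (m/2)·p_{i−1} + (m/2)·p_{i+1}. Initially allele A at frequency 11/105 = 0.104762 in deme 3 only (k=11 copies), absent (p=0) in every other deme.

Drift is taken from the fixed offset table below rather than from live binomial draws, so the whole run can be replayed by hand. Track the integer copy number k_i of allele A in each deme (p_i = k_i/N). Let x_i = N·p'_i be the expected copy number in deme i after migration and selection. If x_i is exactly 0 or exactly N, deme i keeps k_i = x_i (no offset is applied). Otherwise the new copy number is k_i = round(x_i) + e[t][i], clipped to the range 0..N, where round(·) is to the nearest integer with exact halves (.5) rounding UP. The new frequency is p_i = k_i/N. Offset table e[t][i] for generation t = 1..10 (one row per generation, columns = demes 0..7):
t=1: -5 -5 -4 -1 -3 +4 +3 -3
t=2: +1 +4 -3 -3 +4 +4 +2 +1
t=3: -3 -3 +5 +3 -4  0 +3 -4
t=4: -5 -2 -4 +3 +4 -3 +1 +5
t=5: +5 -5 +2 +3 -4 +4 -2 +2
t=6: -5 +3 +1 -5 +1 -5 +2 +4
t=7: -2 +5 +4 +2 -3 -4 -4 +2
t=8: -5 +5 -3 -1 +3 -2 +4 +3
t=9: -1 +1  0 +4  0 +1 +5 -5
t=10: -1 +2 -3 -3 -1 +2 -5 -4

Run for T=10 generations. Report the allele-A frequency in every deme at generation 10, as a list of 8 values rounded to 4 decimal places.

t=0: k=[0 0 0 11 0 0 0 0]
t=1: x=[0.0000 0.0000 1.1946 8.6249 1.2391 0.0000 0.0000 0.0000] k=[0 0 0 8 0 0 0 0]
t=2: x=[0.0000 0.0000 0.8687 6.2734 0.9012 0.0000 0.0000 0.0000] k=[0 0 0 3 5 0 0 0]
t=3: x=[0.0000 0.0000 0.3258 2.9060 4.3286 0.5735 0.0000 0.0000] k=[0 0 5 6 0 1 0 0]
t=4: x=[0.0000 0.5328 4.5037 5.2583 0.7886 0.8132 0.1167 0.0000] k=[0 0 1 8 5 0 1 0]
t=5: x=[0.0000 0.1065 1.6389 6.9367 4.8907 0.6881 0.8275 0.1188] k=[0 0 4 10 1 5 0 2]
t=6: x=[0.0000 0.4262 4.1677 8.3938 2.4877 4.1752 0.8169 1.9198] k=[0 3 5 3 3 0 3 6]
t=7: x=[0.3135 2.8017 4.5037 3.2378 2.7332 0.6881 3.1786 6.0973] k=[0 8 9 5 0 0 0 8]
t=8: x=[0.8364 7.0182 8.3497 4.9166 0.5633 0.0000 0.9336 7.6481] k=[0 12 5 4 4 0 5 11]
t=9: x=[1.2548 9.6274 5.5909 4.1325 3.6435 1.0321 5.4076 11.0799] k=[0 11 6 8 4 2 10 6]
t=10: x=[1.1502 8.9747 6.6882 7.3789 4.3183 3.2289 9.1664 6.9212] k=[0 11 4 4 3 5 4 3]

[0.0000, 0.1048, 0.0381, 0.0381, 0.0286, 0.0476, 0.0381, 0.0286]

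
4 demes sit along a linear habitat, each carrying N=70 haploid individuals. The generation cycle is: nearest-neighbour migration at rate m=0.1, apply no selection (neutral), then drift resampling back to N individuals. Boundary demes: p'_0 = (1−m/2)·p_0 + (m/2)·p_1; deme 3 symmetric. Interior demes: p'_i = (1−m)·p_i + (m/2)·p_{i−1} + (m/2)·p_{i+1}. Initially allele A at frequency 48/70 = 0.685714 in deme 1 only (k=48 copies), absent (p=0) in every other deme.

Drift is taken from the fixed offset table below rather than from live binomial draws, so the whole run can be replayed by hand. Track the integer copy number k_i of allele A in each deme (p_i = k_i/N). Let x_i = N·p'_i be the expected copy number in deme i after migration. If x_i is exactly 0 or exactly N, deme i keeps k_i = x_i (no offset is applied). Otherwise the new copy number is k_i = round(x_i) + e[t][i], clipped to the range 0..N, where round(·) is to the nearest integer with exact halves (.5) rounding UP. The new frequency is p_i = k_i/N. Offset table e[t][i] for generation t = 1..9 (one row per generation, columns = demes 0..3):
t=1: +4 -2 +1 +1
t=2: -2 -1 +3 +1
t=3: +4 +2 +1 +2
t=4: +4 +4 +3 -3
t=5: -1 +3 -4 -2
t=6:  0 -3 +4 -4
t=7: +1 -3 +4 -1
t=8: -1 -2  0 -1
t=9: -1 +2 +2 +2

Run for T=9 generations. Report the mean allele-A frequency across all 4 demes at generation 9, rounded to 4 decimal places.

0.2393

t=0: k=[0 48 0 0]
t=1: x=[2.4000 43.2000 2.4000 0.0000] k=[6 41 3 0]
t=2: x=[7.7500 37.3500 4.7500 0.1500] k=[6 36 8 1]
t=3: x=[7.5000 33.1000 9.0500 1.3500] k=[12 35 10 3]
t=4: x=[13.1500 32.6000 10.9000 3.3500] k=[17 37 14 0]
t=5: x=[18.0000 34.8500 14.4500 0.7000] k=[17 38 10 0]
t=6: x=[18.0500 35.5500 10.9000 0.5000] k=[18 33 15 0]
t=7: x=[18.7500 31.3500 15.1500 0.7500] k=[20 28 19 0]
t=8: x=[20.4000 27.1500 18.5000 0.9500] k=[19 25 19 0]
t=9: x=[19.3000 24.4000 18.3500 0.9500] k=[18 26 20 3]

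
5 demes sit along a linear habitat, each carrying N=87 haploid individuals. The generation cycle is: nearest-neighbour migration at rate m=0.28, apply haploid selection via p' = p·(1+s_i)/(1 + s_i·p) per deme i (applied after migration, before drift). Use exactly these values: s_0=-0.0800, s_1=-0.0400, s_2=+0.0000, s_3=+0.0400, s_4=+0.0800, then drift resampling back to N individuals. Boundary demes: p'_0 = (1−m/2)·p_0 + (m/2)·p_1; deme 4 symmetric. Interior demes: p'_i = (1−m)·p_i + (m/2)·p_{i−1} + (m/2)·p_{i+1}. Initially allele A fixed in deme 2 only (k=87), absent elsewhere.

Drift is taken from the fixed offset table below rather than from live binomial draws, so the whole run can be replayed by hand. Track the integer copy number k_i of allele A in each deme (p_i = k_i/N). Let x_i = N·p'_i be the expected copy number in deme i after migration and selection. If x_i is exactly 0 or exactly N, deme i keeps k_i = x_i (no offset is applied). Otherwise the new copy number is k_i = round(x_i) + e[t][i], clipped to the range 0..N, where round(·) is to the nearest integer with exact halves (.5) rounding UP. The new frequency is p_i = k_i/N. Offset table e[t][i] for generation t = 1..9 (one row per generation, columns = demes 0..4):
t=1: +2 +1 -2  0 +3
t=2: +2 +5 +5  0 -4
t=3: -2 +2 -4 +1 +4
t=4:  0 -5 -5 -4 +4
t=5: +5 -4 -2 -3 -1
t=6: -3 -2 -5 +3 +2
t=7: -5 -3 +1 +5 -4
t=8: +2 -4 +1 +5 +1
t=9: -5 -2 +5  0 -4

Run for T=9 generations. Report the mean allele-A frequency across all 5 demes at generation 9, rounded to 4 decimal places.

t=0: k=[0 0 87 0 0]
t=1: x=[0.0000 11.7586 62.6400 12.5967 0.0000] k=[0 13 61 13 0]
t=2: x=[1.6772 17.3266 47.5600 18.4640 1.9623] k=[4 22 53 18 0]
t=3: x=[6.0346 23.1204 43.7600 20.9984 2.7153] k=[4 25 40 22 7]
t=4: x=[6.4258 23.4541 35.3800 23.0789 9.7464] k=[6 18 30 19 14]
t=5: x=[7.1159 17.4242 26.7800 20.4471 15.6643] k=[12 13 25 17 15]
t=6: x=[11.2949 14.0523 22.2000 18.4027 16.2737] k=[8 12 17 21 18]
t=7: x=[7.9377 11.7198 16.8600 20.6309 19.5623] k=[3 9 18 26 16]
t=8: x=[3.5453 9.0825 17.8600 24.1584 18.4961] k=[6 5 19 29 19]
t=9: x=[5.4204 6.8383 18.4400 26.9237 21.6263] k=[0 5 23 27 18]

0.1678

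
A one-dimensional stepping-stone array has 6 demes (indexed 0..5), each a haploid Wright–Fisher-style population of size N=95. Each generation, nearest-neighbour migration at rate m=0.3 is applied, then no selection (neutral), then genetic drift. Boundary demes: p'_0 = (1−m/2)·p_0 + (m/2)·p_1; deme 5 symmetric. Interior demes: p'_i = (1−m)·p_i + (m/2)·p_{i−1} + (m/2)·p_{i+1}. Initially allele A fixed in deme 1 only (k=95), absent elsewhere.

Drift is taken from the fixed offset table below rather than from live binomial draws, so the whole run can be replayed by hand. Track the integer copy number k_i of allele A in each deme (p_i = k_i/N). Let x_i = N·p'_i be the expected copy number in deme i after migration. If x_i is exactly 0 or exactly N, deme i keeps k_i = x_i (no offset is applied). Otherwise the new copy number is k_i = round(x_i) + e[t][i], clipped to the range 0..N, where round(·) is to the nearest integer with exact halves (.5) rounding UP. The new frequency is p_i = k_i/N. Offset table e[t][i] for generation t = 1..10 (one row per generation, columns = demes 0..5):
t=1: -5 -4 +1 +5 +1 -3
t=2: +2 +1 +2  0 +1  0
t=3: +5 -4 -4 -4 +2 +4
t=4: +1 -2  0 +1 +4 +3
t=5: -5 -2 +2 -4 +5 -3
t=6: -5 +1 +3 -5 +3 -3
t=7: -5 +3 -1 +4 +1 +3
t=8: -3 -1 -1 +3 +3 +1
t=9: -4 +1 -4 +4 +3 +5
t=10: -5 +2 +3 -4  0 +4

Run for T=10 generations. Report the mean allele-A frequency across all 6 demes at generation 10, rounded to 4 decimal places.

0.1649

t=0: k=[0 95 0 0 0 0]
t=1: x=[14.2500 66.5000 14.2500 0.0000 0.0000 0.0000] k=[9 63 15 0 0 0]
t=2: x=[17.1000 47.7000 19.9500 2.2500 0.0000 0.0000] k=[19 49 22 2 0 0]
t=3: x=[23.5000 40.4500 23.0500 4.7000 0.3000 0.0000] k=[29 36 19 1 2 0]
t=4: x=[30.0500 32.4000 18.8500 3.8500 1.5500 0.3000] k=[31 30 19 5 6 3]
t=5: x=[30.8500 28.5000 18.5500 7.2500 5.4000 3.4500] k=[26 27 21 3 10 0]
t=6: x=[26.1500 25.9500 19.2000 6.7500 7.4500 1.5000] k=[21 27 22 2 10 0]
t=7: x=[21.9000 25.3500 19.7500 6.2000 7.3000 1.5000] k=[17 28 19 10 8 5]
t=8: x=[18.6500 25.0000 19.0000 11.0500 7.8500 5.4500] k=[16 24 18 14 11 6]
t=9: x=[17.2000 21.9000 18.3000 14.1500 10.7000 6.7500] k=[13 23 14 18 14 12]
t=10: x=[14.5000 20.1500 15.9500 16.8000 14.3000 12.3000] k=[10 22 19 13 14 16]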